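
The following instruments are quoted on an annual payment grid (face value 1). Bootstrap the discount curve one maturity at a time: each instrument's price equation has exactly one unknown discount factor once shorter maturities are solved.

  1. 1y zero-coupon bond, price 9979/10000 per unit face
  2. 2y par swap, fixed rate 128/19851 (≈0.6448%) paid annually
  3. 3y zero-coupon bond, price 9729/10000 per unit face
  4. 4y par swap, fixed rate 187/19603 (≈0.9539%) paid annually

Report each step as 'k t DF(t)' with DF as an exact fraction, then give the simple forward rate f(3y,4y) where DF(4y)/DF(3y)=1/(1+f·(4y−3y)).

1 1 9979/10000
2 2 617/625
3 3 9729/10000
4 4 4813/5000
f(3y,4y) = ((9729/10000)/(4813/5000) − 1)/(1) = 103/9626 ≈ 1.0700%

step 1 [1y] zero: DF = P = 9979/10000 ≈ 0.997900
step 2 [2y] swap r/1=128/19851: DF=(1 − 128/19851·(0.997900))/(1+128/19851) = 617/625 ≈ 0.987200
step 3 [3y] zero: DF = P = 9729/10000 ≈ 0.972900
step 4 [4y] swap r/1=187/19603: DF=(1 − 187/19603·(0.997900+0.987200+0.972900))/(1+187/19603) = 4813/5000 ≈ 0.962600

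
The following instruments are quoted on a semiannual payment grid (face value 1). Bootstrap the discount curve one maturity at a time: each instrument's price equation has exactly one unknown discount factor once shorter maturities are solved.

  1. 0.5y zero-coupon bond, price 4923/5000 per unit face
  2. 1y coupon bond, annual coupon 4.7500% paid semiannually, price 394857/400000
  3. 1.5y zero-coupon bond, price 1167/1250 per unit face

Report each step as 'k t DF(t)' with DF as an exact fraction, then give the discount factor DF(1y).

1 1/2 4923/5000
2 1 4707/5000
3 3/2 1167/1250
DF(1y) = 4707/5000 ≈ 0.941400

step 1 [0.5y] zero: DF = P = 4923/5000 ≈ 0.984600
step 2 [1y] bond c/2=19/800: DF=(394857/400000 − 19/800·(0.984600))/(1+19/800) = 4707/5000 ≈ 0.941400
step 3 [1.5y] zero: DF = P = 1167/1250 ≈ 0.933600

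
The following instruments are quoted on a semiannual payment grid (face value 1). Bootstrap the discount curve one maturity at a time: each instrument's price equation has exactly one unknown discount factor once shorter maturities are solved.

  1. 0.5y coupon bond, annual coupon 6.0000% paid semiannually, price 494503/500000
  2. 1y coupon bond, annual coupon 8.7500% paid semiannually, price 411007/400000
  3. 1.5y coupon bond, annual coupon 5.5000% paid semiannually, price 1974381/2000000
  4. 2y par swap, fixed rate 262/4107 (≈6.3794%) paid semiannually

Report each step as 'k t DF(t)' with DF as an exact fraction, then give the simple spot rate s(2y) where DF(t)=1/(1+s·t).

step 1 [0.5y] bond c/2=3/100: DF=(494503/500000 − 3/100·(0))/(1+3/100) = 4801/5000 ≈ 0.960200
step 2 [1y] bond c/2=7/160: DF=(411007/400000 − 7/160·(0.960200))/(1+7/160) = 4721/5000 ≈ 0.944200
step 3 [1.5y] bond c/2=11/400: DF=(1974381/2000000 − 11/400·(0.960200+0.944200))/(1+11/400) = 4549/5000 ≈ 0.909800
step 4 [2y] swap r/2=131/4107: DF=(1 − 131/4107·(0.960200+0.944200+0.909800))/(1+131/4107) = 8821/10000 ≈ 0.882100

1 1/2 4801/5000
2 1 4721/5000
3 3/2 4549/5000
4 2 8821/10000
s(2y) = (1/(8821/10000) − 1)/(2) = 1179/17642 ≈ 6.6829%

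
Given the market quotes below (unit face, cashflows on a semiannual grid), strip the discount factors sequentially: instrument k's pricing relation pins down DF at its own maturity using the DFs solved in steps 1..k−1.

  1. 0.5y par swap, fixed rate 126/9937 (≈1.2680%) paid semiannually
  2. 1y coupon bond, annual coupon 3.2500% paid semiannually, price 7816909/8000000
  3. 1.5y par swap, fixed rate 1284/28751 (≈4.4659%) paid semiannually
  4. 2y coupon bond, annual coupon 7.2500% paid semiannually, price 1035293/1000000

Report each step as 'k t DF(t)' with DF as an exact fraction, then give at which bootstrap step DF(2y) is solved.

1 1/2 9937/10000
2 1 591/625
3 3/2 4679/5000
4 2 1797/2000
DF(2y) is solved at step 4

step 1 [0.5y] swap r/2=63/9937: DF=(1 − 63/9937·(0))/(1+63/9937) = 9937/10000 ≈ 0.993700
step 2 [1y] bond c/2=13/800: DF=(7816909/8000000 − 13/800·(0.993700))/(1+13/800) = 591/625 ≈ 0.945600
step 3 [1.5y] swap r/2=642/28751: DF=(1 − 642/28751·(0.993700+0.945600))/(1+642/28751) = 4679/5000 ≈ 0.935800
step 4 [2y] bond c/2=29/800: DF=(1035293/1000000 − 29/800·(0.993700+0.945600+0.935800))/(1+29/800) = 1797/2000 ≈ 0.898500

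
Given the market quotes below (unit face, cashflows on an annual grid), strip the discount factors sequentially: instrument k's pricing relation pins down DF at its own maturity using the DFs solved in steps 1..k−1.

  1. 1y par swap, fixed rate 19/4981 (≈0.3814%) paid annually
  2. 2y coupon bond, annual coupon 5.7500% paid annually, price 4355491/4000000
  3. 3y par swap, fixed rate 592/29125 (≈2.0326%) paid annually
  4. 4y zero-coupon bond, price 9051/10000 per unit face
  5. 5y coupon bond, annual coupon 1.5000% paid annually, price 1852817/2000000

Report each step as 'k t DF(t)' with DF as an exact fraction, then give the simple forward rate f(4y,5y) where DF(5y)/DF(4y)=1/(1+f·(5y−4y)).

step 1 [1y] swap r/1=19/4981: DF=(1 − 19/4981·(0))/(1+19/4981) = 4981/5000 ≈ 0.996200
step 2 [2y] bond c/1=23/400: DF=(4355491/4000000 − 23/400·(0.996200))/(1+23/400) = 1951/2000 ≈ 0.975500
step 3 [3y] swap r/1=592/29125: DF=(1 − 592/29125·(0.996200+0.975500))/(1+592/29125) = 588/625 ≈ 0.940800
step 4 [4y] zero: DF = P = 9051/10000 ≈ 0.905100
step 5 [5y] bond c/1=3/200: DF=(1852817/2000000 − 3/200·(0.996200+0.975500+0.940800+0.905100))/(1+3/200) = 8563/10000 ≈ 0.856300

1 1 4981/5000
2 2 1951/2000
3 3 588/625
4 4 9051/10000
5 5 8563/10000
f(4y,5y) = ((9051/10000)/(8563/10000) − 1)/(1) = 488/8563 ≈ 5.6989%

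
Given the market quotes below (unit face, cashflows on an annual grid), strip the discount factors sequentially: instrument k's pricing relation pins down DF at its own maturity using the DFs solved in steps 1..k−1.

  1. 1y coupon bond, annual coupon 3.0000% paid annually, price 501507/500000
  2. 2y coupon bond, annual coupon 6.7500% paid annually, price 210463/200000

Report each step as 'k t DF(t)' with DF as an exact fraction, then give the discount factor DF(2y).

1 1 4869/5000
2 2 4621/5000
DF(2y) = 4621/5000 ≈ 0.924200

step 1 [1y] bond c/1=3/100: DF=(501507/500000 − 3/100·(0))/(1+3/100) = 4869/5000 ≈ 0.973800
step 2 [2y] bond c/1=27/400: DF=(210463/200000 − 27/400·(0.973800))/(1+27/400) = 4621/5000 ≈ 0.924200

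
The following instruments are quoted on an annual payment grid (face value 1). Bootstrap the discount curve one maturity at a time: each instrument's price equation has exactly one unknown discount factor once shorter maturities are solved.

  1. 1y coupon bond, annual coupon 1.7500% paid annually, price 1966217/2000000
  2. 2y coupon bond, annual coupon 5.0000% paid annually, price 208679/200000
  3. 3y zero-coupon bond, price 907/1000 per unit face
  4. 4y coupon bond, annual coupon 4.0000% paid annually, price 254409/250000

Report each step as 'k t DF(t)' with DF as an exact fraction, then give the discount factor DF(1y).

step 1 [1y] bond c/1=7/400: DF=(1966217/2000000 − 7/400·(0))/(1+7/400) = 4831/5000 ≈ 0.966200
step 2 [2y] bond c/1=1/20: DF=(208679/200000 − 1/20·(0.966200))/(1+1/20) = 9477/10000 ≈ 0.947700
step 3 [3y] zero: DF = P = 907/1000 ≈ 0.907000
step 4 [4y] bond c/1=1/25: DF=(254409/250000 − 1/25·(0.966200+0.947700+0.907000))/(1+1/25) = 87/100 ≈ 0.870000

1 1 4831/5000
2 2 9477/10000
3 3 907/1000
4 4 87/100
DF(1y) = 4831/5000 ≈ 0.966200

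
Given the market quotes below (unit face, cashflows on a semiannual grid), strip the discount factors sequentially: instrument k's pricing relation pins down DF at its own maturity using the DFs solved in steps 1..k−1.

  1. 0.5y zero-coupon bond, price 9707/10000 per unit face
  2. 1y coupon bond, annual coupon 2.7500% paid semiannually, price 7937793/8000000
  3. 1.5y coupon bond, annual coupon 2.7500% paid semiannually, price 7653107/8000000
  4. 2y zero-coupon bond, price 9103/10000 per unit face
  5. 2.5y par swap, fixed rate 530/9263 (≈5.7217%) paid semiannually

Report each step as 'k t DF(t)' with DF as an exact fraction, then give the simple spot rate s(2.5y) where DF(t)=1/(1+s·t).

step 1 [0.5y] zero: DF = P = 9707/10000 ≈ 0.970700
step 2 [1y] bond c/2=11/800: DF=(7937793/8000000 − 11/800·(0.970700))/(1+11/800) = 1207/1250 ≈ 0.965600
step 3 [1.5y] bond c/2=11/800: DF=(7653107/8000000 − 11/800·(0.970700+0.965600))/(1+11/800) = 4587/5000 ≈ 0.917400
step 4 [2y] zero: DF = P = 9103/10000 ≈ 0.910300
step 5 [2.5y] swap r/2=265/9263: DF=(1 − 265/9263·(0.970700+0.965600+0.917400+0.910300))/(1+265/9263) = 347/400 ≈ 0.867500

1 1/2 9707/10000
2 1 1207/1250
3 3/2 4587/5000
4 2 9103/10000
5 5/2 347/400
s(2.5y) = (1/(347/400) − 1)/(5/2) = 106/1735 ≈ 6.1095%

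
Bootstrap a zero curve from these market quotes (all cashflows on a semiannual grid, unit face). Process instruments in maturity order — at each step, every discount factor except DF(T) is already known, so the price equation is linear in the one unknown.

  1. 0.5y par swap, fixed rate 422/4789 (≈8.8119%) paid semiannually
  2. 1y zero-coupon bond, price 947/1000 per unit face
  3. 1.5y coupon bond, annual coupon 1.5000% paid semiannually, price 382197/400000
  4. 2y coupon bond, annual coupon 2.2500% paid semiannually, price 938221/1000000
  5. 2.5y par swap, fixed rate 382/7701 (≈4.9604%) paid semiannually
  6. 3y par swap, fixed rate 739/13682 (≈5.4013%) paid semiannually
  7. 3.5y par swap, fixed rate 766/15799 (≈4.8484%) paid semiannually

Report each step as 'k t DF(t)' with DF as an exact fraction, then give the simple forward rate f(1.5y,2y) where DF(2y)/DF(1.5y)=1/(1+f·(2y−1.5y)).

1 1/2 4789/5000
2 1 947/1000
3 3/2 4671/5000
4 2 4481/5000
5 5/2 4427/5000
6 3 4261/5000
7 7/2 2117/2500
f(1.5y,2y) = ((4671/5000)/(4481/5000) − 1)/(1/2) = 380/4481 ≈ 8.4802%

step 1 [0.5y] swap r/2=211/4789: DF=(1 − 211/4789·(0))/(1+211/4789) = 4789/5000 ≈ 0.957800
step 2 [1y] zero: DF = P = 947/1000 ≈ 0.947000
step 3 [1.5y] bond c/2=3/400: DF=(382197/400000 − 3/400·(0.957800+0.947000))/(1+3/400) = 4671/5000 ≈ 0.934200
step 4 [2y] bond c/2=9/800: DF=(938221/1000000 − 9/800·(0.957800+0.947000+0.934200))/(1+9/800) = 4481/5000 ≈ 0.896200
step 5 [2.5y] swap r/2=191/7701: DF=(1 − 191/7701·(0.957800+0.947000+0.934200+0.896200))/(1+191/7701) = 4427/5000 ≈ 0.885400
step 6 [3y] swap r/2=739/27364: DF=(1 − 739/27364·(0.957800+0.947000+0.934200+0.896200+0.885400))/(1+739/27364) = 4261/5000 ≈ 0.852200
step 7 [3.5y] swap r/2=383/15799: DF=(1 − 383/15799·(0.957800+0.947000+0.934200+0.896200+0.885400+0.852200))/(1+383/15799) = 2117/2500 ≈ 0.846800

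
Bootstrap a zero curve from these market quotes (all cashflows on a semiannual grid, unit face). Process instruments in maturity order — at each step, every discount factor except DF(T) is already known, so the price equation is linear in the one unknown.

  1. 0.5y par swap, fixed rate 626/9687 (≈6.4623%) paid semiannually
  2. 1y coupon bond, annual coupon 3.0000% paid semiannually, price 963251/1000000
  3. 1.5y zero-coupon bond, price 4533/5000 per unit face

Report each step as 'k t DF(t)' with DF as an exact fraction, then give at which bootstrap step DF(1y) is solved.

1 1/2 9687/10000
2 1 9347/10000
3 3/2 4533/5000
DF(1y) is solved at step 2

step 1 [0.5y] swap r/2=313/9687: DF=(1 − 313/9687·(0))/(1+313/9687) = 9687/10000 ≈ 0.968700
step 2 [1y] bond c/2=3/200: DF=(963251/1000000 − 3/200·(0.968700))/(1+3/200) = 9347/10000 ≈ 0.934700
step 3 [1.5y] zero: DF = P = 4533/5000 ≈ 0.906600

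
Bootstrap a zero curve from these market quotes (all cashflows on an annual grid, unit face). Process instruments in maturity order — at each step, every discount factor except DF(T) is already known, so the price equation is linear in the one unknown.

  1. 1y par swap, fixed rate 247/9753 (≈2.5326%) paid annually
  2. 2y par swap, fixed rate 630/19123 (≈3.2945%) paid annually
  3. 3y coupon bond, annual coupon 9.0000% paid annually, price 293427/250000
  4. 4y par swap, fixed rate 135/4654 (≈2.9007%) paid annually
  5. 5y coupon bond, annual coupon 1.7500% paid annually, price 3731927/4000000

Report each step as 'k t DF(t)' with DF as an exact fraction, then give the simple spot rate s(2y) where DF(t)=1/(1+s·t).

1 1 9753/10000
2 2 937/1000
3 3 9189/10000
4 4 223/250
5 5 8529/10000
s(2y) = (1/(937/1000) − 1)/(2) = 63/1874 ≈ 3.3618%

step 1 [1y] swap r/1=247/9753: DF=(1 − 247/9753·(0))/(1+247/9753) = 9753/10000 ≈ 0.975300
step 2 [2y] swap r/1=630/19123: DF=(1 − 630/19123·(0.975300))/(1+630/19123) = 937/1000 ≈ 0.937000
step 3 [3y] bond c/1=9/100: DF=(293427/250000 − 9/100·(0.975300+0.937000))/(1+9/100) = 9189/10000 ≈ 0.918900
step 4 [4y] swap r/1=135/4654: DF=(1 − 135/4654·(0.975300+0.937000+0.918900))/(1+135/4654) = 223/250 ≈ 0.892000
step 5 [5y] bond c/1=7/400: DF=(3731927/4000000 − 7/400·(0.975300+0.937000+0.918900+0.892000))/(1+7/400) = 8529/10000 ≈ 0.852900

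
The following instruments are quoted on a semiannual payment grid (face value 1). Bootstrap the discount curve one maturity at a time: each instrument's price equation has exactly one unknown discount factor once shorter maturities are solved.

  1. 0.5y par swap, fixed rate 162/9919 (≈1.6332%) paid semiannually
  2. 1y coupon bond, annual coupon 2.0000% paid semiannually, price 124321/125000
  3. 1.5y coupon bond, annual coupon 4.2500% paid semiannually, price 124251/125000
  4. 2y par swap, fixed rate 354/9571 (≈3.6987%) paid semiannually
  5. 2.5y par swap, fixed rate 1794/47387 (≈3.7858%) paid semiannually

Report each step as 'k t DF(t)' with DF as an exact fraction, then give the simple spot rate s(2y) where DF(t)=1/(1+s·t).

1 1/2 9919/10000
2 1 9749/10000
3 3/2 2331/2500
4 2 2323/2500
5 5/2 9103/10000
s(2y) = (1/(2323/2500) − 1)/(2) = 177/4646 ≈ 3.8097%

step 1 [0.5y] swap r/2=81/9919: DF=(1 − 81/9919·(0))/(1+81/9919) = 9919/10000 ≈ 0.991900
step 2 [1y] bond c/2=1/100: DF=(124321/125000 − 1/100·(0.991900))/(1+1/100) = 9749/10000 ≈ 0.974900
step 3 [1.5y] bond c/2=17/800: DF=(124251/125000 − 17/800·(0.991900+0.974900))/(1+17/800) = 2331/2500 ≈ 0.932400
step 4 [2y] swap r/2=177/9571: DF=(1 − 177/9571·(0.991900+0.974900+0.932400))/(1+177/9571) = 2323/2500 ≈ 0.929200
step 5 [2.5y] swap r/2=897/47387: DF=(1 − 897/47387·(0.991900+0.974900+0.932400+0.929200))/(1+897/47387) = 9103/10000 ≈ 0.910300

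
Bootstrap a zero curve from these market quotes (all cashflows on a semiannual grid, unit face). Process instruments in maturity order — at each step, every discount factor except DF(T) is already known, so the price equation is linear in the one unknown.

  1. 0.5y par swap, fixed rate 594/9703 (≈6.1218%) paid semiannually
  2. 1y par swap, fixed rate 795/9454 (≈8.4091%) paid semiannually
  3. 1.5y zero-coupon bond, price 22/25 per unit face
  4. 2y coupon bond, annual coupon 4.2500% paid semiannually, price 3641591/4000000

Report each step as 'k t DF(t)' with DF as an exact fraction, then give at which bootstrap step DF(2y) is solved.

1 1/2 9703/10000
2 1 1841/2000
3 3/2 22/25
4 2 4169/5000
DF(2y) is solved at step 4

step 1 [0.5y] swap r/2=297/9703: DF=(1 − 297/9703·(0))/(1+297/9703) = 9703/10000 ≈ 0.970300
step 2 [1y] swap r/2=795/18908: DF=(1 − 795/18908·(0.970300))/(1+795/18908) = 1841/2000 ≈ 0.920500
step 3 [1.5y] zero: DF = P = 22/25 ≈ 0.880000
step 4 [2y] bond c/2=17/800: DF=(3641591/4000000 − 17/800·(0.970300+0.920500+0.880000))/(1+17/800) = 4169/5000 ≈ 0.833800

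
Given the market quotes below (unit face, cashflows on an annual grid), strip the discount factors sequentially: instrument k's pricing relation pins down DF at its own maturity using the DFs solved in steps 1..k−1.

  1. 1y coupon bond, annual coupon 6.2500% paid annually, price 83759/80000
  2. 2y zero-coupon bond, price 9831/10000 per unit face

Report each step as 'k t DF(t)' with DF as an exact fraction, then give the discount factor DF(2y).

1 1 4927/5000
2 2 9831/10000
DF(2y) = 9831/10000 ≈ 0.983100

step 1 [1y] bond c/1=1/16: DF=(83759/80000 − 1/16·(0))/(1+1/16) = 4927/5000 ≈ 0.985400
step 2 [2y] zero: DF = P = 9831/10000 ≈ 0.983100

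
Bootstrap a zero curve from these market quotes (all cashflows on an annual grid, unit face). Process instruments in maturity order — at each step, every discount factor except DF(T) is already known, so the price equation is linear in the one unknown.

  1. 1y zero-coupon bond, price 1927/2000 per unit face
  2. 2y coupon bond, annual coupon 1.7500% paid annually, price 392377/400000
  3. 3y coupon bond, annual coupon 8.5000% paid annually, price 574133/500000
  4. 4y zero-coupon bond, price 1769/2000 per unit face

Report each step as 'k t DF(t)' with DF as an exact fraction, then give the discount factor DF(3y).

1 1 1927/2000
2 2 379/400
3 3 4543/5000
4 4 1769/2000
DF(3y) = 4543/5000 ≈ 0.908600

step 1 [1y] zero: DF = P = 1927/2000 ≈ 0.963500
step 2 [2y] bond c/1=7/400: DF=(392377/400000 − 7/400·(0.963500))/(1+7/400) = 379/400 ≈ 0.947500
step 3 [3y] bond c/1=17/200: DF=(574133/500000 − 17/200·(0.963500+0.947500))/(1+17/200) = 4543/5000 ≈ 0.908600
step 4 [4y] zero: DF = P = 1769/2000 ≈ 0.884500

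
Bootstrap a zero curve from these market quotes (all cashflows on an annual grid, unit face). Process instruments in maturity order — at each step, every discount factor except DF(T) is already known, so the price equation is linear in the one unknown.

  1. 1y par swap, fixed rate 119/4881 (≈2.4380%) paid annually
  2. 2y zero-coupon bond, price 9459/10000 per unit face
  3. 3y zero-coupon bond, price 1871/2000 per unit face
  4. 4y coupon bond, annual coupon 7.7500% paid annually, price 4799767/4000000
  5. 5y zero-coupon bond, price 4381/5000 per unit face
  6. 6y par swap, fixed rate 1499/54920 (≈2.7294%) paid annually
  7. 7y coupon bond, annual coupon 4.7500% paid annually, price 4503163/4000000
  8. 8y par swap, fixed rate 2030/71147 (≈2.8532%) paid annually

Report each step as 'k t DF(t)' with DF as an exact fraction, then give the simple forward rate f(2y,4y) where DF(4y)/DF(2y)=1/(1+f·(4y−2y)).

1 1 4881/5000
2 2 9459/10000
3 3 1871/2000
4 4 9081/10000
5 5 4381/5000
6 6 8501/10000
7 7 8257/10000
8 8 797/1000
f(2y,4y) = ((9459/10000)/(9081/10000) − 1)/(2) = 21/1009 ≈ 2.0813%

step 1 [1y] swap r/1=119/4881: DF=(1 − 119/4881·(0))/(1+119/4881) = 4881/5000 ≈ 0.976200
step 2 [2y] zero: DF = P = 9459/10000 ≈ 0.945900
step 3 [3y] zero: DF = P = 1871/2000 ≈ 0.935500
step 4 [4y] bond c/1=31/400: DF=(4799767/4000000 − 31/400·(0.976200+0.945900+0.935500))/(1+31/400) = 9081/10000 ≈ 0.908100
step 5 [5y] zero: DF = P = 4381/5000 ≈ 0.876200
step 6 [6y] swap r/1=1499/54920: DF=(1 − 1499/54920·(0.976200+0.945900+0.935500+0.908100+0.876200))/(1+1499/54920) = 8501/10000 ≈ 0.850100
step 7 [7y] bond c/1=19/400: DF=(4503163/4000000 − 19/400·(0.976200+0.945900+0.935500+0.908100+0.876200+0.850100))/(1+19/400) = 8257/10000 ≈ 0.825700
step 8 [8y] swap r/1=2030/71147: DF=(1 − 2030/71147·(0.976200+0.945900+0.935500+0.908100+0.876200+0.850100+0.825700))/(1+2030/71147) = 797/1000 ≈ 0.797000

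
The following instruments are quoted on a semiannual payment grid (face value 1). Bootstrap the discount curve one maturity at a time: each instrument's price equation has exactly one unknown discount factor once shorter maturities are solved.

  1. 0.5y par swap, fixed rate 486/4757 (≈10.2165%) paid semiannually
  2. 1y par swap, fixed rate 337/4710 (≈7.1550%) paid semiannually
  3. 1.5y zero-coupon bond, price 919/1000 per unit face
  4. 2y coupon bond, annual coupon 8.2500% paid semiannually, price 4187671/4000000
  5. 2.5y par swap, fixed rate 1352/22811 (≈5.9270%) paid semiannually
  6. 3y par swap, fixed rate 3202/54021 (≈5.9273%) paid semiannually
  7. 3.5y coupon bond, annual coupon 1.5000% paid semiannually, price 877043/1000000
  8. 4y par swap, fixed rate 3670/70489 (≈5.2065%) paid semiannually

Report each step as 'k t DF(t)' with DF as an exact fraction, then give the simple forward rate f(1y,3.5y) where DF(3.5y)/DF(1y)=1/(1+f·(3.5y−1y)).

1 1/2 4757/5000
2 1 4663/5000
3 3/2 919/1000
4 2 559/625
5 5/2 1081/1250
6 3 8399/10000
7 7/2 8303/10000
8 4 1633/2000
f(1y,3.5y) = ((4663/5000)/(8303/10000) − 1)/(5/2) = 2046/41515 ≈ 4.9283%

step 1 [0.5y] swap r/2=243/4757: DF=(1 − 243/4757·(0))/(1+243/4757) = 4757/5000 ≈ 0.951400
step 2 [1y] swap r/2=337/9420: DF=(1 − 337/9420·(0.951400))/(1+337/9420) = 4663/5000 ≈ 0.932600
step 3 [1.5y] zero: DF = P = 919/1000 ≈ 0.919000
step 4 [2y] bond c/2=33/800: DF=(4187671/4000000 − 33/800·(0.951400+0.932600+0.919000))/(1+33/800) = 559/625 ≈ 0.894400
step 5 [2.5y] swap r/2=676/22811: DF=(1 − 676/22811·(0.951400+0.932600+0.919000+0.894400))/(1+676/22811) = 1081/1250 ≈ 0.864800
step 6 [3y] swap r/2=1601/54021: DF=(1 − 1601/54021·(0.951400+0.932600+0.919000+0.894400+0.864800))/(1+1601/54021) = 8399/10000 ≈ 0.839900
step 7 [3.5y] bond c/2=3/400: DF=(877043/1000000 − 3/400·(0.951400+0.932600+0.919000+0.894400+0.864800+0.839900))/(1+3/400) = 8303/10000 ≈ 0.830300
step 8 [4y] swap r/2=1835/70489: DF=(1 − 1835/70489·(0.951400+0.932600+0.919000+0.894400+0.864800+0.839900+0.830300))/(1+1835/70489) = 1633/2000 ≈ 0.816500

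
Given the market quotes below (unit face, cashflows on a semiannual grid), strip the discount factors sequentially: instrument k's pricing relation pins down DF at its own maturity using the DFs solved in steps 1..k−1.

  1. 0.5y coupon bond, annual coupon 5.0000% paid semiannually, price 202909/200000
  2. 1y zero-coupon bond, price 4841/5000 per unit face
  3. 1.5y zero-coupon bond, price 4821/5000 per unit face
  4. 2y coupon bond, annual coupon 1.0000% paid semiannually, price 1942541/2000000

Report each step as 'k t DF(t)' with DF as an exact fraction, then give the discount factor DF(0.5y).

1 1/2 4949/5000
2 1 4841/5000
3 3/2 4821/5000
4 2 9519/10000
DF(0.5y) = 4949/5000 ≈ 0.989800

step 1 [0.5y] bond c/2=1/40: DF=(202909/200000 − 1/40·(0))/(1+1/40) = 4949/5000 ≈ 0.989800
step 2 [1y] zero: DF = P = 4841/5000 ≈ 0.968200
step 3 [1.5y] zero: DF = P = 4821/5000 ≈ 0.964200
step 4 [2y] bond c/2=1/200: DF=(1942541/2000000 − 1/200·(0.989800+0.968200+0.964200))/(1+1/200) = 9519/10000 ≈ 0.951900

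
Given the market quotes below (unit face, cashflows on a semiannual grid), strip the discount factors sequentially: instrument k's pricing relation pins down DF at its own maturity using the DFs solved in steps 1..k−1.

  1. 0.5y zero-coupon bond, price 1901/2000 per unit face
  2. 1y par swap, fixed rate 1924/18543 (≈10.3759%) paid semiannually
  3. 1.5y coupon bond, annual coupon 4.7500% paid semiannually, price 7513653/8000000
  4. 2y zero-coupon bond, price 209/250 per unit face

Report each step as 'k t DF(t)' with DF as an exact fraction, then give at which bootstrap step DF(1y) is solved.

1 1/2 1901/2000
2 1 4519/5000
3 3/2 1093/1250
4 2 209/250
DF(1y) is solved at step 2

step 1 [0.5y] zero: DF = P = 1901/2000 ≈ 0.950500
step 2 [1y] swap r/2=962/18543: DF=(1 − 962/18543·(0.950500))/(1+962/18543) = 4519/5000 ≈ 0.903800
step 3 [1.5y] bond c/2=19/800: DF=(7513653/8000000 − 19/800·(0.950500+0.903800))/(1+19/800) = 1093/1250 ≈ 0.874400
step 4 [2y] zero: DF = P = 209/250 ≈ 0.836000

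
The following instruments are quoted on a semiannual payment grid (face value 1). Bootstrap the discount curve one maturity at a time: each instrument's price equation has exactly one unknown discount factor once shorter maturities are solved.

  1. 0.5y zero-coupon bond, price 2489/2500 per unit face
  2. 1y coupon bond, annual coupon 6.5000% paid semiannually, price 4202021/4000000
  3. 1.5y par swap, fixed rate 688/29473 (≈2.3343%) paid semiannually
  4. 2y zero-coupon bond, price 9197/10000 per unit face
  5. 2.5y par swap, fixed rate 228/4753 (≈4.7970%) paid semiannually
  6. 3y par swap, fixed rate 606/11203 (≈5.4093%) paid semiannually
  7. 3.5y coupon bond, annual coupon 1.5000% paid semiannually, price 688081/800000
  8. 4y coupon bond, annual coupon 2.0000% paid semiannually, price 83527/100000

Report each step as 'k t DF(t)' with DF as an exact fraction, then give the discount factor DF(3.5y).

step 1 [0.5y] zero: DF = P = 2489/2500 ≈ 0.995600
step 2 [1y] bond c/2=13/400: DF=(4202021/4000000 − 13/400·(0.995600))/(1+13/400) = 9861/10000 ≈ 0.986100
step 3 [1.5y] swap r/2=344/29473: DF=(1 − 344/29473·(0.995600+0.986100))/(1+344/29473) = 1207/1250 ≈ 0.965600
step 4 [2y] zero: DF = P = 9197/10000 ≈ 0.919700
step 5 [2.5y] swap r/2=114/4753: DF=(1 − 114/4753·(0.995600+0.986100+0.965600+0.919700))/(1+114/4753) = 443/500 ≈ 0.886000
step 6 [3y] swap r/2=303/11203: DF=(1 − 303/11203·(0.995600+0.986100+0.965600+0.919700+0.886000))/(1+303/11203) = 1697/2000 ≈ 0.848500
step 7 [3.5y] bond c/2=3/400: DF=(688081/800000 − 3/400·(0.995600+0.986100+0.965600+0.919700+0.886000+0.848500))/(1+3/400) = 203/250 ≈ 0.812000
step 8 [4y] bond c/2=1/100: DF=(83527/100000 − 1/100·(0.995600+0.986100+0.965600+0.919700+0.886000+0.848500+0.812000))/(1+1/100) = 1527/2000 ≈ 0.763500

1 1/2 2489/2500
2 1 9861/10000
3 3/2 1207/1250
4 2 9197/10000
5 5/2 443/500
6 3 1697/2000
7 7/2 203/250
8 4 1527/2000
DF(3.5y) = 203/250 ≈ 0.812000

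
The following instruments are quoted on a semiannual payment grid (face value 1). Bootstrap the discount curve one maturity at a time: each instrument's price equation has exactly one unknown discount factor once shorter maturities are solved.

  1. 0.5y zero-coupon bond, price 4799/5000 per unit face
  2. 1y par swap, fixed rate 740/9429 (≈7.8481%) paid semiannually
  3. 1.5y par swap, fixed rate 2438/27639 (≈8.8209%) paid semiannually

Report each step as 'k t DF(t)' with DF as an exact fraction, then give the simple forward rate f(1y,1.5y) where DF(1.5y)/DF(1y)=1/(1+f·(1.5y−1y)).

1 1/2 4799/5000
2 1 463/500
3 3/2 8781/10000
f(1y,1.5y) = ((463/500)/(8781/10000) − 1)/(1/2) = 958/8781 ≈ 10.9099%

step 1 [0.5y] zero: DF = P = 4799/5000 ≈ 0.959800
step 2 [1y] swap r/2=370/9429: DF=(1 − 370/9429·(0.959800))/(1+370/9429) = 463/500 ≈ 0.926000
step 3 [1.5y] swap r/2=1219/27639: DF=(1 − 1219/27639·(0.959800+0.926000))/(1+1219/27639) = 8781/10000 ≈ 0.878100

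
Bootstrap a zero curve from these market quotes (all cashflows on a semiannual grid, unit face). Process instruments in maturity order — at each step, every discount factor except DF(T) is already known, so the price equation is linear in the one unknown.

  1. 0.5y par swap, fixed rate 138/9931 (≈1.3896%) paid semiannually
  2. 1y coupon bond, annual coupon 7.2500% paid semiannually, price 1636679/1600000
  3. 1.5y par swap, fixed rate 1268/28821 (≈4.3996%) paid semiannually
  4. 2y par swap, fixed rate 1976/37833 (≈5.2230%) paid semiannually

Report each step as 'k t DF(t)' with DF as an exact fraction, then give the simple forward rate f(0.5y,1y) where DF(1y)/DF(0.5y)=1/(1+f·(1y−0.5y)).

step 1 [0.5y] swap r/2=69/9931: DF=(1 − 69/9931·(0))/(1+69/9931) = 9931/10000 ≈ 0.993100
step 2 [1y] bond c/2=29/800: DF=(1636679/1600000 − 29/800·(0.993100))/(1+29/800) = 2381/2500 ≈ 0.952400
step 3 [1.5y] swap r/2=634/28821: DF=(1 − 634/28821·(0.993100+0.952400))/(1+634/28821) = 4683/5000 ≈ 0.936600
step 4 [2y] swap r/2=988/37833: DF=(1 − 988/37833·(0.993100+0.952400+0.936600))/(1+988/37833) = 2253/2500 ≈ 0.901200

1 1/2 9931/10000
2 1 2381/2500
3 3/2 4683/5000
4 2 2253/2500
f(0.5y,1y) = ((9931/10000)/(2381/2500) − 1)/(1/2) = 407/4762 ≈ 8.5468%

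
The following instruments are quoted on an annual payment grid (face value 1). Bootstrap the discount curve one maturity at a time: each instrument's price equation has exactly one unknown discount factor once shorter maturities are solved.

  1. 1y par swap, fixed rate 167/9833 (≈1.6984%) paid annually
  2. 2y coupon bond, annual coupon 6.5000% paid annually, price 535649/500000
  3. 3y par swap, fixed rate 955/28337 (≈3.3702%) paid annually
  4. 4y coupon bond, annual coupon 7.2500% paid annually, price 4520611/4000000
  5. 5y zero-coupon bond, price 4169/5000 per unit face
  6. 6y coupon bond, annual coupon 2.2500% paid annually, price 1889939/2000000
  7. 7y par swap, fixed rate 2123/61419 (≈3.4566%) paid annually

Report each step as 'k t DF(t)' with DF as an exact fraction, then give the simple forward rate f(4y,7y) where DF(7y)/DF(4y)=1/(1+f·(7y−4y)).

1 1 9833/10000
2 2 9459/10000
3 3 1809/2000
4 4 4311/5000
5 5 4169/5000
6 6 1649/2000
7 7 7877/10000
f(4y,7y) = ((4311/5000)/(7877/10000) − 1)/(3) = 745/23631 ≈ 3.1526%

step 1 [1y] swap r/1=167/9833: DF=(1 − 167/9833·(0))/(1+167/9833) = 9833/10000 ≈ 0.983300
step 2 [2y] bond c/1=13/200: DF=(535649/500000 − 13/200·(0.983300))/(1+13/200) = 9459/10000 ≈ 0.945900
step 3 [3y] swap r/1=955/28337: DF=(1 − 955/28337·(0.983300+0.945900))/(1+955/28337) = 1809/2000 ≈ 0.904500
step 4 [4y] bond c/1=29/400: DF=(4520611/4000000 − 29/400·(0.983300+0.945900+0.904500))/(1+29/400) = 4311/5000 ≈ 0.862200
step 5 [5y] zero: DF = P = 4169/5000 ≈ 0.833800
step 6 [6y] bond c/1=9/400: DF=(1889939/2000000 − 9/400·(0.983300+0.945900+0.904500+0.862200+0.833800))/(1+9/400) = 1649/2000 ≈ 0.824500
step 7 [7y] swap r/1=2123/61419: DF=(1 − 2123/61419·(0.983300+0.945900+0.904500+0.862200+0.833800+0.824500))/(1+2123/61419) = 7877/10000 ≈ 0.787700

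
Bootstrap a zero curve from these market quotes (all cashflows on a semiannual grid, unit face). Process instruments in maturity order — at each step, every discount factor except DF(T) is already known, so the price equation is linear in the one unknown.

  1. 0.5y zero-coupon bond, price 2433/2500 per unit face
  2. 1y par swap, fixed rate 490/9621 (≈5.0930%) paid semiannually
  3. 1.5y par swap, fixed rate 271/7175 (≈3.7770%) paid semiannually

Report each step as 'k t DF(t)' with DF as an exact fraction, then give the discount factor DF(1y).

1 1/2 2433/2500
2 1 951/1000
3 3/2 4729/5000
DF(1y) = 951/1000 ≈ 0.951000

step 1 [0.5y] zero: DF = P = 2433/2500 ≈ 0.973200
step 2 [1y] swap r/2=245/9621: DF=(1 − 245/9621·(0.973200))/(1+245/9621) = 951/1000 ≈ 0.951000
step 3 [1.5y] swap r/2=271/14350: DF=(1 − 271/14350·(0.973200+0.951000))/(1+271/14350) = 4729/5000 ≈ 0.945800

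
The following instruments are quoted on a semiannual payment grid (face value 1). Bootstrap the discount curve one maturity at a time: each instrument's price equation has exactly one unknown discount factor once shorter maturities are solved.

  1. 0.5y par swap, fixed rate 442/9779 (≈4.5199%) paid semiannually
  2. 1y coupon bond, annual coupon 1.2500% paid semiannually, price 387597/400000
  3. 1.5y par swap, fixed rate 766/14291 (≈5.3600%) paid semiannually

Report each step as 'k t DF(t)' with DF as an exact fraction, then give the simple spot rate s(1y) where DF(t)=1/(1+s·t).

1 1/2 9779/10000
2 1 9569/10000
3 3/2 4617/5000
s(1y) = (1/(9569/10000) − 1)/(1) = 431/9569 ≈ 4.5041%

step 1 [0.5y] swap r/2=221/9779: DF=(1 − 221/9779·(0))/(1+221/9779) = 9779/10000 ≈ 0.977900
step 2 [1y] bond c/2=1/160: DF=(387597/400000 − 1/160·(0.977900))/(1+1/160) = 9569/10000 ≈ 0.956900
step 3 [1.5y] swap r/2=383/14291: DF=(1 − 383/14291·(0.977900+0.956900))/(1+383/14291) = 4617/5000 ≈ 0.923400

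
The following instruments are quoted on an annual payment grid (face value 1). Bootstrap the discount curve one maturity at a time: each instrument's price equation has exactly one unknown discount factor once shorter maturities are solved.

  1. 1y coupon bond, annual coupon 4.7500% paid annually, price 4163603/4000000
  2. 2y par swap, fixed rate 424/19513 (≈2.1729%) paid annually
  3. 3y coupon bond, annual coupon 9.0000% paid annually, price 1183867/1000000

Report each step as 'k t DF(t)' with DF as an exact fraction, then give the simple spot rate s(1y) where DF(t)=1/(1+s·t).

step 1 [1y] bond c/1=19/400: DF=(4163603/4000000 − 19/400·(0))/(1+19/400) = 9937/10000 ≈ 0.993700
step 2 [2y] swap r/1=424/19513: DF=(1 − 424/19513·(0.993700))/(1+424/19513) = 1197/1250 ≈ 0.957600
step 3 [3y] bond c/1=9/100: DF=(1183867/1000000 − 9/100·(0.993700+0.957600))/(1+9/100) = 37/40 ≈ 0.925000

1 1 9937/10000
2 2 1197/1250
3 3 37/40
s(1y) = (1/(9937/10000) − 1)/(1) = 63/9937 ≈ 0.6340%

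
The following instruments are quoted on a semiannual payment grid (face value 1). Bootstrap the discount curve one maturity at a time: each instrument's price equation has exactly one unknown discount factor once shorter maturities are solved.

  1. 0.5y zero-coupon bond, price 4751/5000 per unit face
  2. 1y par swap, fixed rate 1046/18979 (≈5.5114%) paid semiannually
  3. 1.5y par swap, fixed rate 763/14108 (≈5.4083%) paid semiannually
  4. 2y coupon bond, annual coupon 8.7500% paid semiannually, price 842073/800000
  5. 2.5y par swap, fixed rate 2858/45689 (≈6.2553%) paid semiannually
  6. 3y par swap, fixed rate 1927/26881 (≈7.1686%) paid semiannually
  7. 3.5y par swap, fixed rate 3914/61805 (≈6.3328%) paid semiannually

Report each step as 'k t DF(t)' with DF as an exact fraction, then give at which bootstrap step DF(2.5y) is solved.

1 1/2 4751/5000
2 1 9477/10000
3 3/2 9237/10000
4 2 4451/5000
5 5/2 8571/10000
6 3 8073/10000
7 7/2 8043/10000
DF(2.5y) is solved at step 5

step 1 [0.5y] zero: DF = P = 4751/5000 ≈ 0.950200
step 2 [1y] swap r/2=523/18979: DF=(1 − 523/18979·(0.950200))/(1+523/18979) = 9477/10000 ≈ 0.947700
step 3 [1.5y] swap r/2=763/28216: DF=(1 − 763/28216·(0.950200+0.947700))/(1+763/28216) = 9237/10000 ≈ 0.923700
step 4 [2y] bond c/2=7/160: DF=(842073/800000 − 7/160·(0.950200+0.947700+0.923700))/(1+7/160) = 4451/5000 ≈ 0.890200
step 5 [2.5y] swap r/2=1429/45689: DF=(1 − 1429/45689·(0.950200+0.947700+0.923700+0.890200))/(1+1429/45689) = 8571/10000 ≈ 0.857100
step 6 [3y] swap r/2=1927/53762: DF=(1 − 1927/53762·(0.950200+0.947700+0.923700+0.890200+0.857100))/(1+1927/53762) = 8073/10000 ≈ 0.807300
step 7 [3.5y] swap r/2=1957/61805: DF=(1 − 1957/61805·(0.950200+0.947700+0.923700+0.890200+0.857100+0.807300))/(1+1957/61805) = 8043/10000 ≈ 0.804300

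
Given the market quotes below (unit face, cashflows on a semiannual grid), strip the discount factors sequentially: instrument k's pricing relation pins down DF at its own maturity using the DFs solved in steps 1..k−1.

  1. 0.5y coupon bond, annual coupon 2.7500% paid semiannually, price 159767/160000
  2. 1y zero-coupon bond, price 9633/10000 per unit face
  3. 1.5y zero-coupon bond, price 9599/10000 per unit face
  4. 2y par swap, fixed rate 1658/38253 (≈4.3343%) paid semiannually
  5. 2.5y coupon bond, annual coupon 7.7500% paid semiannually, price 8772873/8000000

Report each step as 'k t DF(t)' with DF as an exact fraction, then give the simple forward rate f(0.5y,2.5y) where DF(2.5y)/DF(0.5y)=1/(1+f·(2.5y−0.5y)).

step 1 [0.5y] bond c/2=11/800: DF=(159767/160000 − 11/800·(0))/(1+11/800) = 197/200 ≈ 0.985000
step 2 [1y] zero: DF = P = 9633/10000 ≈ 0.963300
step 3 [1.5y] zero: DF = P = 9599/10000 ≈ 0.959900
step 4 [2y] swap r/2=829/38253: DF=(1 − 829/38253·(0.985000+0.963300+0.959900))/(1+829/38253) = 9171/10000 ≈ 0.917100
step 5 [2.5y] bond c/2=31/800: DF=(8772873/8000000 − 31/800·(0.985000+0.963300+0.959900+0.917100))/(1+31/800) = 913/1000 ≈ 0.913000

1 1/2 197/200
2 1 9633/10000
3 3/2 9599/10000
4 2 9171/10000
5 5/2 913/1000
f(0.5y,2.5y) = ((197/200)/(913/1000) − 1)/(2) = 36/913 ≈ 3.9430%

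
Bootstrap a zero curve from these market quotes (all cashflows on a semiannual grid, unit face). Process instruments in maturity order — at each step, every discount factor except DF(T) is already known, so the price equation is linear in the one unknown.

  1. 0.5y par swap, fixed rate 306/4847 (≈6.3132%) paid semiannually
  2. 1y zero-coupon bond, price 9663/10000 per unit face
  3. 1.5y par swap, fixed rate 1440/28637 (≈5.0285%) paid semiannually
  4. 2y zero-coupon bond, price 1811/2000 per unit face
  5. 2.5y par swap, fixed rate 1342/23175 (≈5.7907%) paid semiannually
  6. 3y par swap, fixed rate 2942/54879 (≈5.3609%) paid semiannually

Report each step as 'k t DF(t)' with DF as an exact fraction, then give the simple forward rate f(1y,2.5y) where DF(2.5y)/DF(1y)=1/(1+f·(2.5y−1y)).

1 1/2 4847/5000
2 1 9663/10000
3 3/2 116/125
4 2 1811/2000
5 5/2 4329/5000
6 3 8529/10000
f(1y,2.5y) = ((9663/10000)/(4329/5000) − 1)/(3/2) = 335/4329 ≈ 7.7385%

step 1 [0.5y] swap r/2=153/4847: DF=(1 − 153/4847·(0))/(1+153/4847) = 4847/5000 ≈ 0.969400
step 2 [1y] zero: DF = P = 9663/10000 ≈ 0.966300
step 3 [1.5y] swap r/2=720/28637: DF=(1 − 720/28637·(0.969400+0.966300))/(1+720/28637) = 116/125 ≈ 0.928000
step 4 [2y] zero: DF = P = 1811/2000 ≈ 0.905500
step 5 [2.5y] swap r/2=671/23175: DF=(1 − 671/23175·(0.969400+0.966300+0.928000+0.905500))/(1+671/23175) = 4329/5000 ≈ 0.865800
step 6 [3y] swap r/2=1471/54879: DF=(1 − 1471/54879·(0.969400+0.966300+0.928000+0.905500+0.865800))/(1+1471/54879) = 8529/10000 ≈ 0.852900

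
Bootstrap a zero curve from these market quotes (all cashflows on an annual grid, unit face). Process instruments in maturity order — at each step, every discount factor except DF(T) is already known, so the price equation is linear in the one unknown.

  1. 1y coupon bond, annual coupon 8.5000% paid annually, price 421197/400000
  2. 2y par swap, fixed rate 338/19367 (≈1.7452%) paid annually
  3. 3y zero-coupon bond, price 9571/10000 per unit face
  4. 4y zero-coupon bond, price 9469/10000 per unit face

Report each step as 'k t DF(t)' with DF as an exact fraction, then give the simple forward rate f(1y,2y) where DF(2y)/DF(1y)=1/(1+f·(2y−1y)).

step 1 [1y] bond c/1=17/200: DF=(421197/400000 − 17/200·(0))/(1+17/200) = 1941/2000 ≈ 0.970500
step 2 [2y] swap r/1=338/19367: DF=(1 − 338/19367·(0.970500))/(1+338/19367) = 4831/5000 ≈ 0.966200
step 3 [3y] zero: DF = P = 9571/10000 ≈ 0.957100
step 4 [4y] zero: DF = P = 9469/10000 ≈ 0.946900

1 1 1941/2000
2 2 4831/5000
3 3 9571/10000
4 4 9469/10000
f(1y,2y) = ((1941/2000)/(4831/5000) − 1)/(1) = 43/9662 ≈ 0.4450%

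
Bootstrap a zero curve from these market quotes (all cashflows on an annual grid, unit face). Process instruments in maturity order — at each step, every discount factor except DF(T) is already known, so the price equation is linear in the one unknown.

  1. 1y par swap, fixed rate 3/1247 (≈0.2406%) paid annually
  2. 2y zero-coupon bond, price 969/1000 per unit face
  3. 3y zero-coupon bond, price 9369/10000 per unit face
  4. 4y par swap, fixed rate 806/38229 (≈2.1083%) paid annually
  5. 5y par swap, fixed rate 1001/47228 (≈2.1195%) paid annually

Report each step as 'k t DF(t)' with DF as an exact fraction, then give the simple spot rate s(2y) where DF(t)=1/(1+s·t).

1 1 1247/1250
2 2 969/1000
3 3 9369/10000
4 4 4597/5000
5 5 8999/10000
s(2y) = (1/(969/1000) − 1)/(2) = 31/1938 ≈ 1.5996%

step 1 [1y] swap r/1=3/1247: DF=(1 − 3/1247·(0))/(1+3/1247) = 1247/1250 ≈ 0.997600
step 2 [2y] zero: DF = P = 969/1000 ≈ 0.969000
step 3 [3y] zero: DF = P = 9369/10000 ≈ 0.936900
step 4 [4y] swap r/1=806/38229: DF=(1 − 806/38229·(0.997600+0.969000+0.936900))/(1+806/38229) = 4597/5000 ≈ 0.919400
step 5 [5y] swap r/1=1001/47228: DF=(1 − 1001/47228·(0.997600+0.969000+0.936900+0.919400))/(1+1001/47228) = 8999/10000 ≈ 0.899900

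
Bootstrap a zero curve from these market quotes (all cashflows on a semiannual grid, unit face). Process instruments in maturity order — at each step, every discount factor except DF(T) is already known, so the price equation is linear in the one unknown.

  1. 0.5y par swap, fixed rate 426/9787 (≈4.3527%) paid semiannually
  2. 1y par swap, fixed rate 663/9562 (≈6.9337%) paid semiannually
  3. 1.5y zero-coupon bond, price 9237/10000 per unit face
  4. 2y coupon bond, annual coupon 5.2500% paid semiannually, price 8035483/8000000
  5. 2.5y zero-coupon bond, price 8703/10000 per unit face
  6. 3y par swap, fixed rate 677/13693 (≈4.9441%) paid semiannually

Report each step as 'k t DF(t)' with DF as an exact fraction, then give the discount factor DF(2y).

1 1/2 9787/10000
2 1 9337/10000
3 3/2 9237/10000
4 2 4531/5000
5 5/2 8703/10000
6 3 4323/5000
DF(2y) = 4531/5000 ≈ 0.906200

step 1 [0.5y] swap r/2=213/9787: DF=(1 − 213/9787·(0))/(1+213/9787) = 9787/10000 ≈ 0.978700
step 2 [1y] swap r/2=663/19124: DF=(1 − 663/19124·(0.978700))/(1+663/19124) = 9337/10000 ≈ 0.933700
step 3 [1.5y] zero: DF = P = 9237/10000 ≈ 0.923700
step 4 [2y] bond c/2=21/800: DF=(8035483/8000000 − 21/800·(0.978700+0.933700+0.923700))/(1+21/800) = 4531/5000 ≈ 0.906200
step 5 [2.5y] zero: DF = P = 8703/10000 ≈ 0.870300
step 6 [3y] swap r/2=677/27386: DF=(1 − 677/27386·(0.978700+0.933700+0.923700+0.906200+0.870300))/(1+677/27386) = 4323/5000 ≈ 0.864600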